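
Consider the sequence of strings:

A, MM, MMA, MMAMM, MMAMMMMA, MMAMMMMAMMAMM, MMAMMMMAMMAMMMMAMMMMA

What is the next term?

MMAMMMMAMMAMMMMAMMMMAMMAMMMMAMMAMM

This is a Fibonacci-style word recurrence s(k) = s(k−1)·s(k−2): e.g. MM·A = MMA.
Continuing: MMAMMMMAMMAMMMMAMMMMA · MMAMMMMAMMAMM gives term 8.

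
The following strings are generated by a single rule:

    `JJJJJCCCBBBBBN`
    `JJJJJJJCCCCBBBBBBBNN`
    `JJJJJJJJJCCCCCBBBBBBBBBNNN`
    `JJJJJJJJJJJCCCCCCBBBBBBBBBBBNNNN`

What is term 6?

JJJJJJJJJJJJJJJCCCCCCCCBBBBBBBBBBBBBBBNNNNNN

The n-th term is 2n+1 J's then n+1 C's then 2n+1 B's then n-1 N's, where the shown terms are n = 2, 3, 4, 5.
For term 6, n = 7, so the run lengths are 15, 8, 15, 6.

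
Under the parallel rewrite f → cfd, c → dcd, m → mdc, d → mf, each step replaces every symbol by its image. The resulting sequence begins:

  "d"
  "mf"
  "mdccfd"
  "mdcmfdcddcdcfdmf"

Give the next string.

Replace each of the 16 characters of mdcmfdcddcdcfdmf in place — mdc mf dcd mdc cfd mf dcd mf mf dcd mf dcd cfd mf mdc cfd — and concatenate.

mdcmfdcdmdccfdmfdcdmfmfdcdmfdcdcfdmfmdccfd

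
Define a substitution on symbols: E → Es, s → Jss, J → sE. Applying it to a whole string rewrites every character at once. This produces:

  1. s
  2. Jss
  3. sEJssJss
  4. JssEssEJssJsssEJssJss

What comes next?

φ(JssEssEJssJsssEJssJss) expands symbol-by-symbol to sE Jss Jss Es Jss Jss Es sE Jss Jss sE Jss Jss Jss Es sE Jss Jss sE Jss Jss; joining the 21 pieces gives the next term.

sEJssJssEsJssJssEssEJssJsssEJssJssJssEssEJssJsssEJssJss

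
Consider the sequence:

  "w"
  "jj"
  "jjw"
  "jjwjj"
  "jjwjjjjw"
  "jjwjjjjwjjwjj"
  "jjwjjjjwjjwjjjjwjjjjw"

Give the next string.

jjwjjjjwjjwjjjjwjjjjwjjwjjjjwjjwjj

From term 3 onward, concatenate the last term with the second-to-last: jj·w = jjw, jjw·jj = jjwjj, …
The next term joins jjwjjjjwjjwjjjjwjjjjw and jjwjjjjwjjwjj.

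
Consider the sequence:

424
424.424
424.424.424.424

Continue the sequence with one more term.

424.424.424.424.424.424.424.424

s(k+1) = s(k)·.·s(k) — each term doubles the last with '.' between the halves.
So the next term is two copies of 424.424.424.424 with '.' between the halves.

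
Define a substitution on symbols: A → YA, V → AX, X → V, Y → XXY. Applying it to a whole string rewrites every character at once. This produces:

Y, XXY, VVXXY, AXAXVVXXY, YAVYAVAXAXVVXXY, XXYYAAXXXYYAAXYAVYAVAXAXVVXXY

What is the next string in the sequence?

φ(XXYYAAXXXYYAAXYAVYAVAXAXVVXXY) expands symbol-by-symbol to V V XXY XXY YA YA V V V XXY XXY YA YA V XXY YA AX XXY YA AX YA V YA V AX AX V V XXY; joining the 29 pieces gives the next term.

VVXXYXXYYAYAVVVXXYXXYYAYAVXXYYAAXXXYYAAXYAVYAVAXAXVVXXY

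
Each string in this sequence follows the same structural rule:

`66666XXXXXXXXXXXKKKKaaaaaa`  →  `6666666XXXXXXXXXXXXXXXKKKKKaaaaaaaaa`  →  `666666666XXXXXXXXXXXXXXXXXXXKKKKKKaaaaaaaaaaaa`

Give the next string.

66666666666XXXXXXXXXXXXXXXXXXXXXXXKKKKKKKaaaaaaaaaaaaaaa

The n-th term is 2n+1 6's then 4n+3 X's then n+2 K's then 3n a's, where the shown terms are n = 2, 3, 4.
For the next term, n = 5, so the run lengths are 11, 23, 7, 15.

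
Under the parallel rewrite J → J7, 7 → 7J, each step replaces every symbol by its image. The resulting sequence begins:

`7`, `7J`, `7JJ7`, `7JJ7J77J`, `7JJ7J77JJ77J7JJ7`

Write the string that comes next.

Rewriting the 16 symbols of 7JJ7J77JJ77J7JJ7 one by one yields 7J J7 J7 7J J7 7J 7J J7 J7 7J 7J J7 7J J7 J7 7J; concatenated:

7JJ7J77JJ77J7JJ7J77J7JJ77JJ7J77J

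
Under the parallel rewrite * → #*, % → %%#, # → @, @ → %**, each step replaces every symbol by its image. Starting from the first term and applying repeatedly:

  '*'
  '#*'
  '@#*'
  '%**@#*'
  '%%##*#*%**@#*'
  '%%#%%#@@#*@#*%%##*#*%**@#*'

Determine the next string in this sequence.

φ(%%#%%#@@#*@#*%%##*#*%**@#*) expands symbol-by-symbol to %%# %%# @ %%# %%# @ %** %** @ #* %** @ #* %%# %%# @ @ #* @ #* %%# #* #* %** @ #*; joining the 26 pieces gives the next term.

%%#%%#@%%#%%#@%**%**@#*%**@#*%%#%%#@@#*@#*%%##*#*%**@#*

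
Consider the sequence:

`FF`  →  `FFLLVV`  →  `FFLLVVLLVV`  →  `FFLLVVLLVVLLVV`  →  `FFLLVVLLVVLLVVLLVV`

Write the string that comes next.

FFLLVVLLVVLLVVLLVVLLVV

Each term is the previous one with LLVV appended.
One more step from FFLLVVLLVVLLVVLLVV gives the answer.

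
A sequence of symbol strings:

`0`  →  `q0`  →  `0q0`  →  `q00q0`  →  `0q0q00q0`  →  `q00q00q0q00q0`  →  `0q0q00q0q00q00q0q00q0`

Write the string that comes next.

q00q00q0q00q00q0q00q0q00q00q0q00q0

Each term (from the third on) is the two preceding terms concatenated in order: term 3 = 0·q0 = 0q0.
So term 8 is q00q00q0q00q0·0q0q00q0q00q00q0q00q0.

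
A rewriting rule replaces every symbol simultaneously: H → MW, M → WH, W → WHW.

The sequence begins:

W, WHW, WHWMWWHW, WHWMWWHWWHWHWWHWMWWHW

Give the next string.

Applying the rule to each of the 21 symbols of WHWMWWHWWHWHWWHWMWWHW gives the pieces WHW MW WHW WH WHW WHW MW WHW WHW MW WHW MW WHW WHW MW WHW WH WHW WHW MW WHW, which concatenate to the answer.

WHWMWWHWWHWHWWHWMWWHWWHWMWWHWMWWHWWHWMWWHWWHWHWWHWMWWHW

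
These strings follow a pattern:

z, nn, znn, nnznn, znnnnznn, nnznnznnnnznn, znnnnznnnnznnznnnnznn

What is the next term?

nnznnznnnnznnznnnnznnnnznnznnnnznn

From term 3 onward, concatenate the second-to-last term with the last: z·nn = znn, nn·znn = nnznn, …
Continuing: nnznnznnnnznn · znnnnznnnnznnznnnnznn gives term 8.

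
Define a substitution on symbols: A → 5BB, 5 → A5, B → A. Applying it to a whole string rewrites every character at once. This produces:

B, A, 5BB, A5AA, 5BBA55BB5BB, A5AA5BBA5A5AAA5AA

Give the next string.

5BBA55BB5BBA5AA5BBA55BBA55BB5BB5BBA55BB5BB

Applying the rule to each of the 17 symbols of A5AA5BBA5A5AAA5AA gives the pieces 5BB A5 5BB 5BB A5 A A 5BB A5 5BB A5 5BB 5BB 5BB A5 5BB 5BB, which concatenate to the answer.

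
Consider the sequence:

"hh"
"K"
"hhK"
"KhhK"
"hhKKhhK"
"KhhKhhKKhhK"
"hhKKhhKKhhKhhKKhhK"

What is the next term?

KhhKhhKKhhKhhKKhhKKhhKhhKKhhK

This is a Fibonacci-style word recurrence s(k) = s(k−2)·s(k−1): e.g. hh·K = hhK.
Continuing: KhhKhhKKhhK · hhKKhhKKhhKhhKKhhK gives term 8.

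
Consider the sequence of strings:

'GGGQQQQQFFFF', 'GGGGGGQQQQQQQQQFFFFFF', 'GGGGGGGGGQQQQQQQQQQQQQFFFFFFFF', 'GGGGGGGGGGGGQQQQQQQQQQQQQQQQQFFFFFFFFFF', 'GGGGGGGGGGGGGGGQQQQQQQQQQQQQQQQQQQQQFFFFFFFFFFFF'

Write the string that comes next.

GGGGGGGGGGGGGGGGGGQQQQQQQQQQQQQQQQQQQQQQQQQFFFFFFFFFFFFFF

Each string has the form G^{3n} Q^{4n+1} F^{2n+2} (n = 1, 2, …).
At n = 6 the blocks have lengths 18, 25, 14.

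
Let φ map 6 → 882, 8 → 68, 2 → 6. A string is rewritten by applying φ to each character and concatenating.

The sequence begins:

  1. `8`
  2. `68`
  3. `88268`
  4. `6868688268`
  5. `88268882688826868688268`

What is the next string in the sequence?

Applying the rule to each of the 23 symbols of 88268882688826868688268 gives the pieces 68 68 6 882 68 68 68 6 882 68 68 68 6 882 68 882 68 882 68 68 6 882 68, which concatenate to the answer.

686868826868686882686868688268882688826868688268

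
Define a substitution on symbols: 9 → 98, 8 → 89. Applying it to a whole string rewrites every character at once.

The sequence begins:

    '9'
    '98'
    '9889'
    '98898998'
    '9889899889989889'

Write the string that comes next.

98898998899898898998988998898998

Replace each of the 16 characters of 9889899889989889 in place — 98 89 89 98 89 98 98 89 89 98 98 89 98 89 89 98 — and concatenate.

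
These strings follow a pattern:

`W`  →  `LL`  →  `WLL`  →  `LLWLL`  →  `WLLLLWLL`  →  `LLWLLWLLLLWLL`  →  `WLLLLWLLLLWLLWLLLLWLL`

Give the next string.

From term 3 onward, concatenate the second-to-last term with the last: W·LL = WLL, LL·WLL = LLWLL, …
So term 8 is LLWLLWLLLLWLL·WLLLLWLLLLWLLWLLLLWLL.

LLWLLWLLLLWLLWLLLLWLLLLWLLWLLLLWLL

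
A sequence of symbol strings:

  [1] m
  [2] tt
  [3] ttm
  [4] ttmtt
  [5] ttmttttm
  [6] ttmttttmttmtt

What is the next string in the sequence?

From term 3 onward, concatenate the last term with the second-to-last: tt·m = ttm, ttm·tt = ttmtt, …
Continuing: ttmttttmttmtt · ttmttttm gives term 7.

ttmttttmttmttttmttttm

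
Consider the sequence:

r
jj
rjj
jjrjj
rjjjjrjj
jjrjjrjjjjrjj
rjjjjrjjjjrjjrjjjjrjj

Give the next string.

jjrjjrjjjjrjjrjjjjrjjjjrjjrjjjjrjj

This is a Fibonacci-style word recurrence s(k) = s(k−2)·s(k−1): e.g. r·jj = rjj.
The next term joins jjrjjrjjjjrjj and rjjjjrjjjjrjjrjjjjrjj.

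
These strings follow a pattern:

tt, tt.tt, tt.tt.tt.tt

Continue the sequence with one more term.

Every step duplicates the string with '.' between the halves.
Doubling tt.tt.tt.tt with '.' between the halves:

tt.tt.tt.tt.tt.tt.tt.tt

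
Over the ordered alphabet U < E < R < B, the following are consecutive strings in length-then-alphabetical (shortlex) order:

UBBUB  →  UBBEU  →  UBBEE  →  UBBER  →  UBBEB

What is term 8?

Advancing 3 positions from UBBEB through UBBEB → UBBRU → UBBRE reaches term 8.

UBBRR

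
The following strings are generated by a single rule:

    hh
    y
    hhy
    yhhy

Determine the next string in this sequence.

hhyyhhy

From term 3 onward, concatenate the second-to-last term with the last: hh·y = hhy, y·hhy = yhhy, …
The next term joins hhy and yhhy.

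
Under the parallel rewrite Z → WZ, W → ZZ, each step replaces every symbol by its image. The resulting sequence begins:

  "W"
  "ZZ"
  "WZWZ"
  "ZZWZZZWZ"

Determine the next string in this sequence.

Expanding ZZWZZZWZ: Z→WZ, Z→WZ, W→ZZ, Z→WZ, Z→WZ, Z→WZ, W→ZZ, Z→WZ. Concatenated: WZ WZ ZZ WZ WZ WZ ZZ WZ.

WZWZZZWZWZWZZZWZ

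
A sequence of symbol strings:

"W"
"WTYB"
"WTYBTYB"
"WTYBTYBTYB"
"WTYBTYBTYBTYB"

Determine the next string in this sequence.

Every step adds TYB to the end: s(k+1) = s(k)·TYB.
So the next term is WTYBTYBTYBTYB·TYB.

WTYBTYBTYBTYBTYB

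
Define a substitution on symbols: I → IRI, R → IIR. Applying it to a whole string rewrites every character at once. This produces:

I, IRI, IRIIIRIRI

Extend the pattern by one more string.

IRIIIRIRIIRIIRIIIRIRIIIRIRI

Expanding IRIIIRIRI: I→IRI, R→IIR, I→IRI, I→IRI, I→IRI, R→IIR, I→IRI, R→IIR, I→IRI. Concatenated: IRI IIR IRI IRI IRI IIR IRI IIR IRI.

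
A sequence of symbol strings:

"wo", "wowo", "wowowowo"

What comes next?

s(k+1) = s(k)·s(k) — each term doubles the last.
Doubling wowowowo:

wowowowowowowowo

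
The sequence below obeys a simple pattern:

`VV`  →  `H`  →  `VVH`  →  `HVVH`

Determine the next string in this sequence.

VVHHVVH

From term 3 onward, concatenate the second-to-last term with the last: VV·H = VVH, H·VVH = HVVH, …
So term 5 is VVH·HVVH.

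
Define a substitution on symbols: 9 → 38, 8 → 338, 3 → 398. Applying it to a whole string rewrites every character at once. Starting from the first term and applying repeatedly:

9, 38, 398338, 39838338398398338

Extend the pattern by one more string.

Applying the rule to each of the 17 symbols of 39838338398398338 gives the pieces 398 38 338 398 338 398 398 338 398 38 338 398 38 338 398 398 338, which concatenate to the answer.

398383383983383983983383983833839838338398398338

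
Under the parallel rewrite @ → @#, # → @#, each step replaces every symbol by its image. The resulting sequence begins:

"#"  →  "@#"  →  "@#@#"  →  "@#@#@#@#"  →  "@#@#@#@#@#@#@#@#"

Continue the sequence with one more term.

Rewriting the 16 symbols of @#@#@#@#@#@#@#@# one by one yields @# @# @# @# @# @# @# @# @# @# @# @# @# @# @# @#; concatenated:

@#@#@#@#@#@#@#@#@#@#@#@#@#@#@#@#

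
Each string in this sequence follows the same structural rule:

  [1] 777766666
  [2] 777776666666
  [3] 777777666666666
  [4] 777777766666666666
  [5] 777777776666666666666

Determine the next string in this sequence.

777777777666666666666666

The n-th term is n+1 7's then 2n-1 6's, where the shown terms are n = 3, 4, 5, 6, 7.
Setting n = 8 gives 9, 15 characters in each block.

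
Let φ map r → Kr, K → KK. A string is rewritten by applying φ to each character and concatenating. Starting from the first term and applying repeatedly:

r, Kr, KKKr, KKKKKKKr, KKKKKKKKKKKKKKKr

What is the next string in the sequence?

KKKKKKKKKKKKKKKKKKKKKKKKKKKKKKKr

φ(KKKKKKKKKKKKKKKr) expands symbol-by-symbol to KK KK KK KK KK KK KK KK KK KK KK KK KK KK KK Kr; joining the 16 pieces gives the next term.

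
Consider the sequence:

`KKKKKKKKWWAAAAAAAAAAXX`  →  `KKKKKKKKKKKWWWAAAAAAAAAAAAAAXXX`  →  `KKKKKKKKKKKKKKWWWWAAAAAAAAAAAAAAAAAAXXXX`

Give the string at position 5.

The n-th term is 3n+2 K's then n W's then 4n+2 A's then n X's, where the shown terms are n = 2, 3, 4.
For term 5, n = 6, so the run lengths are 20, 6, 26, 6.

KKKKKKKKKKKKKKKKKKKKWWWWWWAAAAAAAAAAAAAAAAAAAAAAAAAAXXXXXX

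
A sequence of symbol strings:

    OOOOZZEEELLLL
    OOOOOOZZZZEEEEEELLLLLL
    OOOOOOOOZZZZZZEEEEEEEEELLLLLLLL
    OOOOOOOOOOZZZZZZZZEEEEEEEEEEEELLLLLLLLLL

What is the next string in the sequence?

OOOOOOOOOOOOZZZZZZZZZZEEEEEEEEEEEEEEELLLLLLLLLLLL

Each string has the form O^{2n+2} Z^{2n} E^{3n} L^{2n+2} (n = 1, 2, …).
For the next term, n = 5, so the run lengths are 12, 10, 15, 12.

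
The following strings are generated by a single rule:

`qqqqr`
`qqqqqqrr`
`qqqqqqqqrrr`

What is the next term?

Reading off run lengths: q runs 4, 6, 8; r runs 1, 2, 3 — each is linear in n, where the shown terms are n = 2, 3, 4.
At n = 5 the blocks have lengths 10, 4.

qqqqqqqqqqrrrr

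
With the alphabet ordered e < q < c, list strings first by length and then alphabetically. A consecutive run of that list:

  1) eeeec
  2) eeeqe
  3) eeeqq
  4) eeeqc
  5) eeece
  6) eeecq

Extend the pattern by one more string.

The successor of eeecq increments the rightmost position that isn't already c and resets every position after it to e.

eeecc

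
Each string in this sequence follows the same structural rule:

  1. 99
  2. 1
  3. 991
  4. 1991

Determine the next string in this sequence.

From term 3 onward, concatenate the second-to-last term with the last: 99·1 = 991, 1·991 = 1991, …
So term 5 is 991·1991.

9911991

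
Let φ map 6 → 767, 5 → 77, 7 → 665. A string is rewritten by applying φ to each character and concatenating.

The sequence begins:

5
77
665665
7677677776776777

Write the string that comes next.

665767665665767665665665665767665665767665665665

φ(7677677776776777) expands symbol-by-symbol to 665 767 665 665 767 665 665 665 665 767 665 665 767 665 665 665; joining the 16 pieces gives the next term.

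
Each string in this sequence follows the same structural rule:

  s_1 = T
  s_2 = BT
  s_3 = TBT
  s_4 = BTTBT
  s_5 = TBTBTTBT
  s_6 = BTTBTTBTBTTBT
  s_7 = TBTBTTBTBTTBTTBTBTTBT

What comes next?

This is a Fibonacci-style word recurrence s(k) = s(k−2)·s(k−1): e.g. T·BT = TBT.
Continuing: BTTBTTBTBTTBT · TBTBTTBTBTTBTTBTBTTBT gives term 8.

BTTBTTBTBTTBTTBTBTTBTBTTBTTBTBTTBT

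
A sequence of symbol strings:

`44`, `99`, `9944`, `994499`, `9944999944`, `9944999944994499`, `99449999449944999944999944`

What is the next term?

994499994499449999449999449944999944994499

From term 3 onward, concatenate the last term with the second-to-last: 99·44 = 9944, 9944·99 = 994499, …
Continuing: 99449999449944999944999944 · 9944999944994499 gives term 8.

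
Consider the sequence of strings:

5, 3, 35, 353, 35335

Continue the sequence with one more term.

Each term (from the third on) is the previous term followed by the one before it: term 3 = 3·5 = 35.
Continuing: 35335 · 353 gives term 6.

35335353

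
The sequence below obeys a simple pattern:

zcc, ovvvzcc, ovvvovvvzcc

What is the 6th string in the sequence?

Each term is the previous one with ovvv prepended.
From ovvvovvvzcc, 3 further steps: ovvvovvvzcc → ovvvovvvovvvzcc → ovvvovvvovvvovvvzcc → (answer).

ovvvovvvovvvovvvovvvzcc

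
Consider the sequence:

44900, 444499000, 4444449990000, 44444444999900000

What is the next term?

The n-th term is 2n 4's then n 9's then n+1 0's (n = 1, 2, …).
Setting n = 5 gives 10, 5, 6 characters in each block.

444444444499999000000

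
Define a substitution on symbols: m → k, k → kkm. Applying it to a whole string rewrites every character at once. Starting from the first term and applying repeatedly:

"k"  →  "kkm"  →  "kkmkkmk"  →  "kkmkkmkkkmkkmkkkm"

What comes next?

Rewriting the 17 symbols of kkmkkmkkkmkkmkkkm one by one yields kkm kkm k kkm kkm k kkm kkm kkm k kkm kkm k kkm kkm kkm k; concatenated:

kkmkkmkkkmkkmkkkmkkmkkmkkkmkkmkkkmkkmkkmk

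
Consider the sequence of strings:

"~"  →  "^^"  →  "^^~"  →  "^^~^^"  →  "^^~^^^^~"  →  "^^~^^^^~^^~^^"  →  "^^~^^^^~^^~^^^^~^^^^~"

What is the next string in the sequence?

From term 3 onward, concatenate the last term with the second-to-last: ^^·~ = ^^~, ^^~·^^ = ^^~^^, …
The next term joins ^^~^^^^~^^~^^^^~^^^^~ and ^^~^^^^~^^~^^.

^^~^^^^~^^~^^^^~^^^^~^^~^^^^~^^~^^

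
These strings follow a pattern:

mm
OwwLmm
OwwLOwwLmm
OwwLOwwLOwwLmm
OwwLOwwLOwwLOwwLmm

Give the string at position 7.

The strings grow by a fixed prefix OwwL each time.
From OwwLOwwLOwwLOwwLmm, 2 further steps: OwwLOwwLOwwLOwwLmm → OwwLOwwLOwwLOwwLOwwLmm → (answer).

OwwLOwwLOwwLOwwLOwwLOwwLmm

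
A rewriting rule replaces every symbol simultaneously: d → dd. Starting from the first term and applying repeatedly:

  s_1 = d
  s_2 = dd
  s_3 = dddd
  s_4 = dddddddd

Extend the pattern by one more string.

dddddddddddddddd

Expanding dddddddd: d→dd, d→dd, d→dd, d→dd, d→dd, d→dd, d→dd, d→dd. Concatenated: dd dd dd dd dd dd dd dd.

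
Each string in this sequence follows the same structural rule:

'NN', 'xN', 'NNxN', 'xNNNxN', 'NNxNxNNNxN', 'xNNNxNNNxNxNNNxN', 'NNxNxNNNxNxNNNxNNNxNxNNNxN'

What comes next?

xNNNxNNNxNxNNNxNNNxNxNNNxNxNNNxNNNxNxNNNxN

From term 3 onward, concatenate the second-to-last term with the last: NN·xN = NNxN, xN·NNxN = xNNNxN, …
So term 8 is xNNNxNNNxNxNNNxN·NNxNxNNNxNxNNNxNNNxNxNNNxN.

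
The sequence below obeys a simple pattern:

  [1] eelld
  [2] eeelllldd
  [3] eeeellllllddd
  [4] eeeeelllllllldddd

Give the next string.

The n-th term is n+1 e's then 2n l's then n d's (n = 1, 2, …).
Setting n = 5 gives 6, 10, 5 characters in each block.

eeeeeellllllllllddddd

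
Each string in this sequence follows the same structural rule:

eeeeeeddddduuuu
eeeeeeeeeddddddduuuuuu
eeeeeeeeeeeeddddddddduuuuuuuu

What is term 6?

Each string has the form e^{3n} d^{2n+1} u^{2n}, where the shown terms are n = 2, 3, 4.
At n = 7 the blocks have lengths 21, 15, 14.

eeeeeeeeeeeeeeeeeeeeeddddddddddddddduuuuuuuuuuuuuu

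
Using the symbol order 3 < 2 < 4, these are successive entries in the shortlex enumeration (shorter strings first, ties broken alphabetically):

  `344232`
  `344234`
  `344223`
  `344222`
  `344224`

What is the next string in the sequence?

344243

Treat 344224 as a base-3 numeral over the given alphabet and add one, carrying through any trailing 4's.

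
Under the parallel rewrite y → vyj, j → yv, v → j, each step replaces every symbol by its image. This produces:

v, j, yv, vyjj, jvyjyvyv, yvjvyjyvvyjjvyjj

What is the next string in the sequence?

φ(yvjvyjyvvyjjvyjj) expands symbol-by-symbol to vyj j yv j vyj yv vyj j j vyj yv yv j vyj yv yv; joining the 16 pieces gives the next term.

vyjjyvjvyjyvvyjjjvyjyvyvjvyjyvyv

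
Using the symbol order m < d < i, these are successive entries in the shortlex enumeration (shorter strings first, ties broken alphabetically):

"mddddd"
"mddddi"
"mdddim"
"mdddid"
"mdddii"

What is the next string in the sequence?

mddimm

Find the rightmost character of mdddii below i, bump it to the next letter, and reset everything to its right to m.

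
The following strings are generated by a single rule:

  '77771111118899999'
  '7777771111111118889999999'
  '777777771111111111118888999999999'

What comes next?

Reading off run lengths: 7 runs 4, 6, 8; 1 runs 6, 9, 12; 8 runs 2, 3, 4; 9 runs 5, 7, 9 — each is linear in n, where the shown terms are n = 2, 3, 4.
Setting n = 5 gives 10, 15, 5, 11 characters in each block.

77777777771111111111111118888899999999999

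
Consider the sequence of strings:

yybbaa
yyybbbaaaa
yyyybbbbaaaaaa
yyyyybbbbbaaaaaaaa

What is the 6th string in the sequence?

yyyyyyybbbbbbbaaaaaaaaaaaa

Each string has the form y^{n+1} b^{n+1} a^{2n} (n = 1, 2, …).
At n = 6 the blocks have lengths 7, 7, 12.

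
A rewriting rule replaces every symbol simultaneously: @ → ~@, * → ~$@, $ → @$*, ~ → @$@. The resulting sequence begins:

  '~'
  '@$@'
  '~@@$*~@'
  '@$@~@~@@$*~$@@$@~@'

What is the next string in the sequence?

Replace each of the 18 characters of @$@~@~@@$*~$@@$@~@ in place — ~@ @$* ~@ @$@ ~@ @$@ ~@ ~@ @$* ~$@ @$@ @$* ~@ ~@ @$* ~@ @$@ ~@ — and concatenate.

~@@$*~@@$@~@@$@~@~@@$*~$@@$@@$*~@~@@$*~@@$@~@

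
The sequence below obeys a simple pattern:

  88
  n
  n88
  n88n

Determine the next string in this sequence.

n88nn88

This is a Fibonacci-style word recurrence s(k) = s(k−1)·s(k−2): e.g. n·88 = n88.
The next term joins n88n and n88.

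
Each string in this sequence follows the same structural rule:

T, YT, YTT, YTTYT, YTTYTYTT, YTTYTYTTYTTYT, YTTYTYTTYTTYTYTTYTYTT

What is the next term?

From term 3 onward, concatenate the last term with the second-to-last: YT·T = YTT, YTT·YT = YTTYT, …
Continuing: YTTYTYTTYTTYTYTTYTYTT · YTTYTYTTYTTYT gives term 8.

YTTYTYTTYTTYTYTTYTYTTYTTYTYTTYTTYT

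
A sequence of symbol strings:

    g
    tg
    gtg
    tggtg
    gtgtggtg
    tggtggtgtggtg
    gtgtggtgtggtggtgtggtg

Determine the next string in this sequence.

From term 3 onward, concatenate the second-to-last term with the last: g·tg = gtg, tg·gtg = tggtg, …
Continuing: tggtggtgtggtg · gtgtggtgtggtggtgtggtg gives term 8.

tggtggtgtggtggtgtggtgtggtggtgtggtg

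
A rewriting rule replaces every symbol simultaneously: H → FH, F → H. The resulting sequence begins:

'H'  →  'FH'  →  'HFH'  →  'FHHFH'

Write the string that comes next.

HFHFHHFH

Apply φ to FHHFH symbol by symbol: F→H, H→FH, H→FH, F→H, H→FH; joined: H FH FH H FH.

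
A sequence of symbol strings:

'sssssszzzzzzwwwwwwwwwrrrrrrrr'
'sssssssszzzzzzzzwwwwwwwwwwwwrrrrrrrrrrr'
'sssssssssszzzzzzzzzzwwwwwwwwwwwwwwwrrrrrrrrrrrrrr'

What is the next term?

sssssssssssszzzzzzzzzzzzwwwwwwwwwwwwwwwwwwrrrrrrrrrrrrrrrrr

Term n consists of 2n s's, followed by 2n z's, followed by 3n w's, followed by 3n-1 r's, where the shown terms are n = 3, 4, 5.
At n = 6 the blocks have lengths 12, 12, 18, 17.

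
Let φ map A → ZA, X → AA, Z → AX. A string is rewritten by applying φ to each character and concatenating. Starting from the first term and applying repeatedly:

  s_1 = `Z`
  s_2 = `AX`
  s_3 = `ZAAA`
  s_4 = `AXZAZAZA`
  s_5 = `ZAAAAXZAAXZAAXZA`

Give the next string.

AXZAZAZAZAAAAXZAZAAAAXZAZAAAAXZA

Applying the rule to each of the 16 symbols of ZAAAAXZAAXZAAXZA gives the pieces AX ZA ZA ZA ZA AA AX ZA ZA AA AX ZA ZA AA AX ZA, which concatenate to the answer.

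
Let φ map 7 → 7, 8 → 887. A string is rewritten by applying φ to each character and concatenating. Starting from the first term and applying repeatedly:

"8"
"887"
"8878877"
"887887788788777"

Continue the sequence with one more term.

Applying the rule to each of the 15 symbols of 887887788788777 gives the pieces 887 887 7 887 887 7 7 887 887 7 887 887 7 7 7, which concatenate to the answer.

8878877887887778878877887887777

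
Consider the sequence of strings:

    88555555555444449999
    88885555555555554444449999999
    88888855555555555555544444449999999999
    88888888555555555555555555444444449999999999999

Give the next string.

88888888885555555555555555555554444444449999999999999999

The n-th term is 2n-2 8's then 3n+3 5's then n+3 4's then 3n-2 9's, where the shown terms are n = 2, 3, 4, 5.
For the next term, n = 6, so the run lengths are 10, 21, 9, 16.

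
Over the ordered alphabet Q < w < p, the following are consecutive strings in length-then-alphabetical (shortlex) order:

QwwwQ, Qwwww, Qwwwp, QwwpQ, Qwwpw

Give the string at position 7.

Stepping forward 2 times from Qwwpw: Qwwpw → Qwwpp, then the target.

QwpQQ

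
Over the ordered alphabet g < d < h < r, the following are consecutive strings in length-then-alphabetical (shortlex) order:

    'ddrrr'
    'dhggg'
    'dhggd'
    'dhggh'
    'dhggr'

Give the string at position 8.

dhgdh

Advancing 3 positions from dhggr through dhggr → dhgdg → dhgdd reaches term 8.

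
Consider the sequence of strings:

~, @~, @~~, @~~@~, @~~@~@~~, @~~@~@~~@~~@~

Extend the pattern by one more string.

From term 3 onward, concatenate the last term with the second-to-last: @~·~ = @~~, @~~·@~ = @~~@~, …
The next term joins @~~@~@~~@~~@~ and @~~@~@~~.

@~~@~@~~@~~@~@~~@~@~~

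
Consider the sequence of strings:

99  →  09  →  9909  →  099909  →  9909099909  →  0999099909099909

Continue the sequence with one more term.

99090999090999099909099909

This is a Fibonacci-style word recurrence s(k) = s(k−2)·s(k−1): e.g. 99·09 = 9909.
So term 7 is 9909099909·0999099909099909.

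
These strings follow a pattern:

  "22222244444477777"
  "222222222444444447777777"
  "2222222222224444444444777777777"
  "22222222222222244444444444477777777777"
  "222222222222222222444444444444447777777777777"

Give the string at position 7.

Each string has the form 2^{3n} 4^{2n+2} 7^{2n+1}, where the shown terms are n = 2, 3, 4, 5, 6.
Setting n = 8 gives 24, 18, 17 characters in each block.

22222222222222222222222244444444444444444477777777777777777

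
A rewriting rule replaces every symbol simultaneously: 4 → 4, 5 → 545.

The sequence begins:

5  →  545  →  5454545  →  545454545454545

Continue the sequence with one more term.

Rewriting the 15 symbols of 545454545454545 one by one yields 545 4 545 4 545 4 545 4 545 4 545 4 545 4 545; concatenated:

5454545454545454545454545454545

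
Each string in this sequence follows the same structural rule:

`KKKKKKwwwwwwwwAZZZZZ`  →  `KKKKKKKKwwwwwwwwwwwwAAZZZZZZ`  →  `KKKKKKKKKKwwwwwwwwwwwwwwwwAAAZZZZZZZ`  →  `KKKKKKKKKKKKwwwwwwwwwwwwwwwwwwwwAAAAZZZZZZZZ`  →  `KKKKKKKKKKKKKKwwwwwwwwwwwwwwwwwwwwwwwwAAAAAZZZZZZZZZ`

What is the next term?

Each string has the form K^{2n+2} w^{4n} A^{n-1} Z^{n+3}, where the shown terms are n = 2, 3, 4, 5, 6.
For the next term, n = 7, so the run lengths are 16, 28, 6, 10.

KKKKKKKKKKKKKKKKwwwwwwwwwwwwwwwwwwwwwwwwwwwwAAAAAAZZZZZZZZZZ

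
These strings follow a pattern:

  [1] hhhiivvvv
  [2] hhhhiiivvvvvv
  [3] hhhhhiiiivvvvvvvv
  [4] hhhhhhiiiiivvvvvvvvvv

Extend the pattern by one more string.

hhhhhhhiiiiiivvvvvvvvvvvv

Reading off run lengths: h runs 3, 4, 5, 6; i runs 2, 3, 4, 5; v runs 4, 6, 8, 10 — each is linear in n, where the shown terms are n = 2, 3, 4, 5.
At n = 6 the blocks have lengths 7, 6, 12.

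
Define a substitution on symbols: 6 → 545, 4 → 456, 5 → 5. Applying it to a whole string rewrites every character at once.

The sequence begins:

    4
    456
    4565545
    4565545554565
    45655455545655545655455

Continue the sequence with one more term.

Rewriting the 23 symbols of 45655455545655545655455 one by one yields 456 5 545 5 5 456 5 5 5 456 5 545 5 5 5 456 5 545 5 5 456 5 5; concatenated:

456554555456555456554555545655455545655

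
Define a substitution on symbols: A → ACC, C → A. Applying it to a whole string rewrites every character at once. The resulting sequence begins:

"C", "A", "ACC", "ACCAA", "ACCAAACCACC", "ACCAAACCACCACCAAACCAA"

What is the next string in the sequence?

ACCAAACCACCACCAAACCAAACCAAACCACCACCAAACCACC

Applying the rule to each of the 21 symbols of ACCAAACCACCACCAAACCAA gives the pieces ACC A A ACC ACC ACC A A ACC A A ACC A A ACC ACC ACC A A ACC ACC, which concatenate to the answer.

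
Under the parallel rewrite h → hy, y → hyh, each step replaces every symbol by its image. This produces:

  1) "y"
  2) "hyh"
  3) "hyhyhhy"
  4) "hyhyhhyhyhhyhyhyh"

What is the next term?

hyhyhhyhyhhyhyhyhhyhyhhyhyhyhhyhyhhyhyhhy

Replace each of the 17 characters of hyhyhhyhyhhyhyhyh in place — hy hyh hy hyh hy hy hyh hy hyh hy hy hyh hy hyh hy hyh hy — and concatenate.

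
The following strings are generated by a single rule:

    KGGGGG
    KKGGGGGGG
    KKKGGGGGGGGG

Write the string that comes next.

Term n consists of n-1 K's, followed by 2n+1 G's, where the shown terms are n = 2, 3, 4.
For the next term, n = 5, so the run lengths are 4, 11.

KKKKGGGGGGGGGGG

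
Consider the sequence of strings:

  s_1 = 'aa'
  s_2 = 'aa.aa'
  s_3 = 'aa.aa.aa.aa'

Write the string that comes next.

Each string is two copies of the previous one joined by '.'.
So the next term is two copies of aa.aa.aa.aa with '.' between the halves.

aa.aa.aa.aa.aa.aa.aa.aa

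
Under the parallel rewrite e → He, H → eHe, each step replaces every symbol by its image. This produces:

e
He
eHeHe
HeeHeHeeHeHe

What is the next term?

eHeHeHeeHeHeeHeHeHeeHeHeeHeHe

Apply φ to HeeHeHeeHeHe symbol by symbol: H→eHe, e→He, e→He, H→eHe, e→He, H→eHe, e→He, e→He, H→eHe, e→He, H→eHe, e→He; joined: eHe He He eHe He eHe He He eHe He eHe He.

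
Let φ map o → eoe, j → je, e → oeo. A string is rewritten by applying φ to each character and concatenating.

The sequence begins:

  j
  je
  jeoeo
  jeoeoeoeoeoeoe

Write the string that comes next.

Rewriting the 14 symbols of jeoeoeoeoeoeoe one by one yields je oeo eoe oeo eoe oeo eoe oeo eoe oeo eoe oeo eoe oeo; concatenated:

jeoeoeoeoeoeoeoeoeoeoeoeoeoeoeoeoeoeoeoeo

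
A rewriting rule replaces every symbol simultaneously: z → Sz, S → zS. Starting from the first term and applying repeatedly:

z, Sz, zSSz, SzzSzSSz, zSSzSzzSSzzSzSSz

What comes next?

Rewriting the 16 symbols of zSSzSzzSSzzSzSSz one by one yields Sz zS zS Sz zS Sz Sz zS zS Sz Sz zS Sz zS zS Sz; concatenated:

SzzSzSSzzSSzSzzSzSSzSzzSSzzSzSSz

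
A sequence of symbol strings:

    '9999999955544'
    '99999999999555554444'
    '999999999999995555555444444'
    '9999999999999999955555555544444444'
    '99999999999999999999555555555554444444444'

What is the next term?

999999999999999999999995555555555555444444444444

Each string has the form 9^{3n+2} 5^{2n-1} 4^{2n-2}, where the shown terms are n = 2, 3, 4, 5, 6.
For the next term, n = 7, so the run lengths are 23, 13, 12.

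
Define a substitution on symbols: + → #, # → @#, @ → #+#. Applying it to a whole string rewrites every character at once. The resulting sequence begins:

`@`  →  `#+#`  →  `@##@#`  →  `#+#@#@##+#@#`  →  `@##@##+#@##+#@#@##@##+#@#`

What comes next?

Replace each of the 25 characters of @##@##+#@##+#@#@##@##+#@# in place — #+# @# @# #+# @# @# # @# #+# @# @# # @# #+# @# #+# @# @# #+# @# @# # @# #+# @# — and concatenate.

#+#@#@##+#@#@##@##+#@#@##@##+#@##+#@#@##+#@#@##@##+#@#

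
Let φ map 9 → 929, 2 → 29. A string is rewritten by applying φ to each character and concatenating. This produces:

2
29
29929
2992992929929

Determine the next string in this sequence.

Replace each of the 13 characters of 2992992929929 in place — 29 929 929 29 929 929 29 929 29 929 929 29 929 — and concatenate.

2992992929929929299292992992929929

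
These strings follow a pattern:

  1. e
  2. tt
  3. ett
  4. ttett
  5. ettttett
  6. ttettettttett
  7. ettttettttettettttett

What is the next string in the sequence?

ttettettttettettttettttettettttett

This is a Fibonacci-style word recurrence s(k) = s(k−2)·s(k−1): e.g. e·tt = ett.
So term 8 is ttettettttett·ettttettttettettttett.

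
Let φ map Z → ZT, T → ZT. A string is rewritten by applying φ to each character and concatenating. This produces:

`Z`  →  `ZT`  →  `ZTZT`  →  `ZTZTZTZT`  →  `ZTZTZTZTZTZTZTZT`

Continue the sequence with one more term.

Rewriting the 16 symbols of ZTZTZTZTZTZTZTZT one by one yields ZT ZT ZT ZT ZT ZT ZT ZT ZT ZT ZT ZT ZT ZT ZT ZT; concatenated:

ZTZTZTZTZTZTZTZTZTZTZTZTZTZTZTZT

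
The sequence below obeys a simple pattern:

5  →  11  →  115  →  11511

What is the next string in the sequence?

From term 3 onward, concatenate the last term with the second-to-last: 11·5 = 115, 115·11 = 11511, …
The next term joins 11511 and 115.

11511115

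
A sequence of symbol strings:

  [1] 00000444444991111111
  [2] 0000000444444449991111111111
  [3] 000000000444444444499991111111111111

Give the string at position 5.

0000000000000444444444444449999991111111111111111111

Term n consists of 2n+1 0's, followed by 2n+2 4's, followed by n 9's, followed by 3n+1 1's, where the shown terms are n = 2, 3, 4.
Setting n = 6 gives 13, 14, 6, 19 characters in each block.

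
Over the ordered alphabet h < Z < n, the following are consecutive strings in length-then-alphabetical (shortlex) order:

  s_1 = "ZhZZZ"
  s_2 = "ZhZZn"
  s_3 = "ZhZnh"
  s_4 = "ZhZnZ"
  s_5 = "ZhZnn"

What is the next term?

Find the rightmost character of ZhZnn below n, bump it to the next letter, and reset everything to its right to h.

Zhnhh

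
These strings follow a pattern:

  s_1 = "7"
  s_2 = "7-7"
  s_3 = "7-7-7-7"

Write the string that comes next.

7-7-7-7-7-7-7-7

Every step duplicates the string with '-' between the halves.
One more doubling of 7-7-7-7 gives the answer.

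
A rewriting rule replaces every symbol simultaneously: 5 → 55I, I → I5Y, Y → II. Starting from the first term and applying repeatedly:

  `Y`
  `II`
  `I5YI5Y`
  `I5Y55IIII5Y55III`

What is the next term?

Applying the rule to each of the 16 symbols of I5Y55IIII5Y55III gives the pieces I5Y 55I II 55I 55I I5Y I5Y I5Y I5Y 55I II 55I 55I I5Y I5Y I5Y, which concatenate to the answer.

I5Y55III55I55II5YI5YI5YI5Y55III55I55II5YI5YI5Y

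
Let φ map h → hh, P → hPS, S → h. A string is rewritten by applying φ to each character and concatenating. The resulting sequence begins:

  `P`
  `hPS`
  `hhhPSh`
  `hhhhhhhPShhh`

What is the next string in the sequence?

Apply φ to hhhhhhhPShhh symbol by symbol: h→hh, h→hh, h→hh, h→hh, h→hh, h→hh, h→hh, P→hPS, S→h, h→hh, h→hh, h→hh; joined: hh hh hh hh hh hh hh hPS h hh hh hh.

hhhhhhhhhhhhhhhPShhhhhhh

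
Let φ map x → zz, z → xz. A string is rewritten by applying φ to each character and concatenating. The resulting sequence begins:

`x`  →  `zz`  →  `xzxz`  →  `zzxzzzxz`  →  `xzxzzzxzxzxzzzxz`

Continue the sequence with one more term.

Rewriting the 16 symbols of xzxzzzxzxzxzzzxz one by one yields zz xz zz xz xz xz zz xz zz xz zz xz xz xz zz xz; concatenated:

zzxzzzxzxzxzzzxzzzxzzzxzxzxzzzxz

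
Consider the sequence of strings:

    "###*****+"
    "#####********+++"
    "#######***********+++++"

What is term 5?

Reading off run lengths: # runs 3, 5, 7; * runs 5, 8, 11; + runs 1, 3, 5 — each is linear in n (n = 1, 2, …).
For term 5, n = 5, so the run lengths are 11, 17, 9.

###########*****************+++++++++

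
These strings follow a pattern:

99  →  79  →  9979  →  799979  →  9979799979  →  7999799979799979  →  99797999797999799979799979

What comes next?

799979997979997999797999797999799979799979

This is a Fibonacci-style word recurrence s(k) = s(k−2)·s(k−1): e.g. 99·79 = 9979.
The next term joins 7999799979799979 and 99797999797999799979799979.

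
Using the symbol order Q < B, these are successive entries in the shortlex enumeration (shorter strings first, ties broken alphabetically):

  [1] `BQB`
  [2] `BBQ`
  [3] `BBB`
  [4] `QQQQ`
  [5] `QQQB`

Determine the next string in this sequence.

QQBQ

Find the rightmost character of QQQB below B, bump it to the next letter, and reset everything to its right to Q.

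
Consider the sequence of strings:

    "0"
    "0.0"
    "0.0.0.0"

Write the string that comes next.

0.0.0.0.0.0.0.0

s(k+1) = s(k)·.·s(k) — each term doubles the last with '.' between the halves.
So the next term is two copies of 0.0.0.0 with '.' between the halves.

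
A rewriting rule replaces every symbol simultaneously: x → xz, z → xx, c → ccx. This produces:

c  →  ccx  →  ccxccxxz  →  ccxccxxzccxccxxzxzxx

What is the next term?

Rewriting the 20 symbols of ccxccxxzccxccxxzxzxx one by one yields ccx ccx xz ccx ccx xz xz xx ccx ccx xz ccx ccx xz xz xx xz xx xz xz; concatenated:

ccxccxxzccxccxxzxzxxccxccxxzccxccxxzxzxxxzxxxzxz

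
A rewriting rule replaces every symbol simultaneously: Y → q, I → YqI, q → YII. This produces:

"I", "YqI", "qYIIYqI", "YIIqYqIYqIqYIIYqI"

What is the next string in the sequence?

Applying the rule to each of the 17 symbols of YIIqYqIYqIqYIIYqI gives the pieces q YqI YqI YII q YII YqI q YII YqI YII q YqI YqI q YII YqI, which concatenate to the answer.

qYqIYqIYIIqYIIYqIqYIIYqIYIIqYqIYqIqYIIYqI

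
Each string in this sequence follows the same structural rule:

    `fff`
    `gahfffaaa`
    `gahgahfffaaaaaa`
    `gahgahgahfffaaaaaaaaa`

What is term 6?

Every step adds gah to the front and aaa to the end of the previous string.
From gahgahgahfffaaaaaaaaa, 2 further steps: gahgahgahfffaaaaaaaaa → gahgahgahgahfffaaaaaaaaaaaa → (answer).

gahgahgahgahgahfffaaaaaaaaaaaaaaa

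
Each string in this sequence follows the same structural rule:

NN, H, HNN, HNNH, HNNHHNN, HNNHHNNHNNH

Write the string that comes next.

HNNHHNNHNNHHNNHHNN

From term 3 onward, concatenate the last term with the second-to-last: H·NN = HNN, HNN·H = HNNH, …
So term 7 is HNNHHNNHNNH·HNNHHNN.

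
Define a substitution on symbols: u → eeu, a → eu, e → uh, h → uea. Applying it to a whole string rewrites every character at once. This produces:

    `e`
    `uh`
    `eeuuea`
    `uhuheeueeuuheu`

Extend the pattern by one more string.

φ(uhuheeueeuuheu) expands symbol-by-symbol to eeu uea eeu uea uh uh eeu uh uh eeu eeu uea uh eeu; joining the 14 pieces gives the next term.

eeuueaeeuueauhuheeuuhuheeueeuueauheeu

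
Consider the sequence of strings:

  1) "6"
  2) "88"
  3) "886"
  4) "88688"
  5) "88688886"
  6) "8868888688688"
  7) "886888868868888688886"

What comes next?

From term 3 onward, concatenate the last term with the second-to-last: 88·6 = 886, 886·88 = 88688, …
Continuing: 886888868868888688886 · 8868888688688 gives term 8.

8868888688688886888868868888688688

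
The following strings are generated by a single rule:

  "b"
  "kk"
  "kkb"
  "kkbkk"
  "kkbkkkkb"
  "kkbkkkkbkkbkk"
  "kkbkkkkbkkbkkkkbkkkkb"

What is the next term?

This is a Fibonacci-style word recurrence s(k) = s(k−1)·s(k−2): e.g. kk·b = kkb.
Continuing: kkbkkkkbkkbkkkkbkkkkb · kkbkkkkbkkbkk gives term 8.

kkbkkkkbkkbkkkkbkkkkbkkbkkkkbkkbkk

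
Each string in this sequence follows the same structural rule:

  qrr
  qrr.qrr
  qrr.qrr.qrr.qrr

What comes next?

Each string is two copies of the previous one joined by '.'.
So the next term is two copies of qrr.qrr.qrr.qrr with '.' between the halves.

qrr.qrr.qrr.qrr.qrr.qrr.qrr.qrr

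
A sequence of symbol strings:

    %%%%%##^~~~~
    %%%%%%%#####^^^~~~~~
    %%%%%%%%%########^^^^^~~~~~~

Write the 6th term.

%%%%%%%%%%%%%%%#################^^^^^^^^^^^~~~~~~~~~

Term n consists of 2n+3 %'s, followed by 3n-1 #'s, followed by 2n-1 ^'s, followed by n+3 ~'s (n = 1, 2, …).
For term 6, n = 6, so the run lengths are 15, 17, 11, 9.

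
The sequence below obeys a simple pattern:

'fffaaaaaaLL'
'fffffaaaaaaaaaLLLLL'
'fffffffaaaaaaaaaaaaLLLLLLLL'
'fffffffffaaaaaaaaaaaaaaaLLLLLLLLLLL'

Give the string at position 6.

fffffffffffffaaaaaaaaaaaaaaaaaaaaaLLLLLLLLLLLLLLLLL

Term n consists of 2n+1 f's, followed by 3n+3 a's, followed by 3n-1 L's (n = 1, 2, …).
At n = 6 the blocks have lengths 13, 21, 17.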